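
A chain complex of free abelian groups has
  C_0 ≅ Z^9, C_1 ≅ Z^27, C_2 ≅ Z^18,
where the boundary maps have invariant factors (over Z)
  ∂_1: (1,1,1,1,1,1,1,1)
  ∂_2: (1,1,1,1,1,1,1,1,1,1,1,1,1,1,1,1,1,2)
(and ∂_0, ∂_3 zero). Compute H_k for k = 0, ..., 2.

H_0: b_0 = 9 − 0 − 8 = 1; torsion from ∂_1 factors > 1: none. So H_0 = Z.
H_1: b_1 = 27 − 8 − 18 = 1; torsion from ∂_2 factors > 1: [2]. So H_1 = Z ⊕ Z/2.
H_2: b_2 = 18 − 18 − 0 = 0; torsion from ∂_3 factors > 1: none. So H_2 = 0.

H_0 = Z,  H_1 = Z ⊕ Z/2,  H_2 = 0.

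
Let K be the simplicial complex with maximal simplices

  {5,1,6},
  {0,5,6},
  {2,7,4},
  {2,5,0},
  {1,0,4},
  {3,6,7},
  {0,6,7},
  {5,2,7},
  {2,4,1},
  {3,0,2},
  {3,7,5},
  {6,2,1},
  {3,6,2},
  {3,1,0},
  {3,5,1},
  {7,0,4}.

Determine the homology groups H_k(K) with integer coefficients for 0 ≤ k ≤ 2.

H_0 ≅ Z,  H_1 ≅ Z^2,  H_2 ≅ Z.

Take the total order 0 < 1 < 2 < 3 < 4 < 5 < 6 < 7 on the vertex set. Then K (dimension 2) consists of the simplices:

  0-simplices (8): [0], [1], [2], [3], [4], [5], [6], [7]
  1-simplices (24): (24 of them)
  2-simplices (16): [0,1,3], [0,1,4], [0,2,3], [0,2,5], [0,4,7], [0,5,6], [0,6,7], [1,2,4], [1,2,6], [1,3,5], [1,5,6], [2,3,6], [2,4,7], [2,5,7], [3,5,7], [3,6,7]

giving chain groups C_0 ≅ Z^8, C_1 ≅ Z^24, C_2 ≅ Z^16.

Boundary ∂_1: C_1 → C_0 sends each edge [p,q] (with p < q) to q − p. For instance
  ∂[0,3] = [3] − [0].
As a 8×24 matrix over Z this has rank 7, with invariant factors (1,1,1,1,1,1,1).

Boundary ∂_2: C_2 → C_1 sends each 2-simplex [p,q,r] to [q,r] − [p,r] + [p,q]. For instance
  ∂[0,4,7] = [4,7] − [0,7] + [0,4],
  ∂[3,5,7] = [5,7] − [3,7] + [3,5].
The resulting 24×16 matrix has rank 15, and its Smith normal form has invariant factors (1,1,1,1,1,1,1,1,1,1,1,1,1,1,1).

Reading off H_k = ker ∂_k / im ∂_{k+1}:

  H_0: rank C_0 − rank ∂_1 = 8 − 7 = 1, and the invariant factors of ∂_1 are all 1, so H_0 ≅ Z.
  H_1: rank ker ∂_1 − rank ∂_2 = (24 − 7) − 15 = 2, and the invariant factors of ∂_2 are all 1, so H_1 ≅ Z^2.
  H_2: rank ker ∂_2 − rank ∂_3 = (16 − 15) − 0 = 1, and there is no ∂_3, so H_2 ≅ Z.

As a check, the Euler characteristic is 8 − 24 + 16 = 0, which agrees with 1 − 2 + 1 = 0.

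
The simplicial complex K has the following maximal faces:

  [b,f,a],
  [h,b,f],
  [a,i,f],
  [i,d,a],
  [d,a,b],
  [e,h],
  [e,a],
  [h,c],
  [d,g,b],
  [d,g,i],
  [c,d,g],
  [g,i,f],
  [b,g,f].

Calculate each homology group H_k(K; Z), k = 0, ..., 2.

H_0 = Z,  H_1 = Z^2,  H_2 = Z.

K has 9 vertices, 19 edges, 10 triangles.
rank ∂_0 = 0, rank ∂_1 = 8 ⇒ b_0 = 9 − 0 − 8 = 1; all invariant factors of ∂_1 are 1 so no torsion. So H_0 = Z.
rank ∂_1 = 8, rank ∂_2 = 9 ⇒ b_1 = 19 − 8 − 9 = 2; all invariant factors of ∂_2 are 1 so no torsion. So H_1 = Z^2.
rank ∂_2 = 9, rank ∂_3 = 0 ⇒ b_2 = 10 − 9 − 0 = 1. So H_2 = Z.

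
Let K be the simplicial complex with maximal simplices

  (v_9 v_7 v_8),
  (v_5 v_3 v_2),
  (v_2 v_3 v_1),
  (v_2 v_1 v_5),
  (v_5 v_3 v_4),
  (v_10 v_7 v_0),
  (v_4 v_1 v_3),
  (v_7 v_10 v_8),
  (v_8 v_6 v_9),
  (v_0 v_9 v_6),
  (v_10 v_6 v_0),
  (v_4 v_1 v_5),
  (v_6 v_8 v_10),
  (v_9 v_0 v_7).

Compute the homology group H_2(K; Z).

H_2 ≅ Z^2.

We work with the vertex ordering v_0 < v_1 < v_2 < v_3 < v_4 < v_5 < v_6 < v_7 < v_8 < v_9 < v_10. The simplices of K, each written with vertices in increasing order, are:

  0-simplices (11): [v_0], [v_1], [v_2], [v_3], [v_4], [v_5], [v_6], [v_7], [v_8], [v_9], [v_10]
  1-simplices (21): (21 of them)
  2-simplices (14): (14 of them)

Hence C_0 ≅ Z^11, C_1 ≅ Z^21, C_2 ≅ Z^14.

Boundary ∂_1: C_1 → C_0 maps an edge to its endpoints' difference, ∂[p,q] = q − p.
As a 11×21 matrix over Z this has rank 9, with invariant factors (1,1,1,1,1,1,1,1,1).

The boundary map ∂_2: C_2 → C_1 sends each 2-simplex [p,q,r] to [q,r] − [p,r] + [p,q]. For instance
  ∂[v_6,v_8,v_10] = [v_8,v_10] − [v_6,v_10] + [v_6,v_8],
  ∂[v_1,v_2,v_3] = [v_2,v_3] − [v_1,v_3] + [v_1,v_2].
As a 21×14 matrix over Z this has rank 12, with invariant factors (1,1,1,1,1,1,1,1,1,1,1,1).

Computing H_k = (kernel of ∂_k) / (image of ∂_{k+1}):

  H_2: rank ker ∂_2 − rank ∂_3 = (14 − 12) − 0 = 2, and there is no ∂_3, so H_2 ≅ Z^2.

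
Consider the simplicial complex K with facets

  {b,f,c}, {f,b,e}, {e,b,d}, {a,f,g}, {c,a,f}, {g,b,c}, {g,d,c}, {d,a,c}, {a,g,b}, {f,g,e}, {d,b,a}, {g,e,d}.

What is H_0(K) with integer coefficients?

Order the vertices as a < b < c < d < e < f < g. Listing each simplex with vertices in this order, K has dimension 2 with simplices:

  0-simplices (7): a, b, c, d, e, f, g
  1-simplices (18): ab, ac, ad, af, ag, bc, bd, be, bf, bg, cd, cf, cg, de, dg, ef, eg, fg
  2-simplices (12): abd, abg, acd, acf, afg, bcf, bcg, bde, bef, cdg, deg, efg

giving chain groups C_0 ≅ Z^7, C_1 ≅ Z^18, C_2 ≅ Z^12.

∂_1: C_1 → C_0 maps an edge to its endpoints' difference, ∂[p,q] = q − p.
The 7×18 boundary matrix has rank 6 and Smith normal form diag(1,1,1,1,1,1).

The boundary map ∂_2: C_2 → C_1 maps a triangle to the signed sum of its edges. For instance
  ∂bde = de − be + bd,
  ∂acd = cd − ad + ac.
This gives a 18×12 integer matrix of rank 12; reducing to Smith normal form yields diagonal entries (1,1,1,1,1,1,1,1,1,1,1,2).

Reading off H_k = ker ∂_k / im ∂_{k+1}:

  H_0: rank C_0 − rank ∂_1 = 7 − 6 = 1, and the invariant factors of ∂_1 are all 1, so H_0 ≅ Z.

H_0 = Z.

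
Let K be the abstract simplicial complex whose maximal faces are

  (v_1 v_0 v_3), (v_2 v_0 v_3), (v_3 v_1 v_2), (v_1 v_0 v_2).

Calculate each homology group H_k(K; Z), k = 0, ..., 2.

Take the total order v_0 < v_1 < v_2 < v_3 on the vertex set. Then K (dimension 2) consists of the simplices:

  0-simplices (4): [v_0], [v_1], [v_2], [v_3]
  1-simplices (6): [v_0,v_1], [v_0,v_2], [v_0,v_3], [v_1,v_2], [v_1,v_3], [v_2,v_3]
  2-simplices (4): [v_0,v_1,v_2], [v_0,v_1,v_3], [v_0,v_2,v_3], [v_1,v_2,v_3]

so the chain groups are C_0 ≅ Z^4, C_1 ≅ Z^6, C_2 ≅ Z^4.

The boundary map ∂_1: C_1 → C_0 maps an edge to its endpoints' difference, ∂[p,q] = q − p.
As a 4×6 matrix over Z this has rank 3, with invariant factors (1,1,1).

The boundary map ∂_2: C_2 → C_1 maps a triangle to the signed sum of its edges. For instance
  ∂[v_0,v_1,v_2] = [v_1,v_2] − [v_0,v_2] + [v_0,v_1],
  ∂[v_0,v_2,v_3] = [v_2,v_3] − [v_0,v_3] + [v_0,v_2].
The 6×4 boundary matrix has rank 3 and Smith normal form diag(1,1,1).

Computing H_k = (kernel of ∂_k) / (image of ∂_{k+1}):

  H_0: rank C_0 − rank ∂_1 = 4 − 3 = 1, and the invariant factors of ∂_1 are all 1, so H_0 ≅ Z.
  H_1: rank ker ∂_1 − rank ∂_2 = (6 − 3) − 3 = 0, and the invariant factors of ∂_2 are all 1, so H_1 ≅ 0.
  H_2: rank ker ∂_2 − rank ∂_3 = (4 − 3) − 0 = 1, and there is no ∂_3, so H_2 ≅ Z.

As a check, the Euler characteristic is 4 − 6 + 4 = 2, which agrees with 1 − 0 + 1 = 2.
(K is a triangulation of the 2-sphere S^2.)

H_0 ≅ Z,  H_1 = 0,  H_2 ≅ Z.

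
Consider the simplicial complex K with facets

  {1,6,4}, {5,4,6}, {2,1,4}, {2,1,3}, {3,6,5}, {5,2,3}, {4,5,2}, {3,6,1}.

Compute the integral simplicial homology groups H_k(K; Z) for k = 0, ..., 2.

H_0 ≅ Z,  H_1 = 0,  H_2 ≅ Z.

Order the vertices as 1 < 2 < 3 < 4 < 5 < 6. Listing each simplex with vertices in this order, K has dimension 2 with simplices:

  0-simplices (6): [1], [2], [3], [4], [5], [6]
  1-simplices (12): [1,2], [1,3], [1,4], [1,6], [2,3], [2,4], [2,5], [3,5], [3,6], [4,5], [4,6], [5,6]
  2-simplices (8): [1,2,3], [1,2,4], [1,3,6], [1,4,6], [2,3,5], [2,4,5], [3,5,6], [4,5,6]

so the chain groups are C_0 ≅ Z^6, C_1 ≅ Z^12, C_2 ≅ Z^8.

Boundary ∂_1: C_1 → C_0 maps an edge to its endpoints' difference, ∂[p,q] = q − p.
This gives a 6×12 integer matrix of rank 5; reducing to Smith normal form yields diagonal entries (1,1,1,1,1).

The boundary map ∂_2: C_2 → C_1 maps a triangle to the signed sum of its edges. For instance
  ∂[2,3,5] = [3,5] − [2,5] + [2,3],
  ∂[1,4,6] = [4,6] − [1,6] + [1,4].
This gives a 12×8 integer matrix of rank 7; reducing to Smith normal form yields diagonal entries (1,1,1,1,1,1,1).

Reading off H_k = ker ∂_k / im ∂_{k+1}:

  H_0: rank C_0 − rank ∂_1 = 6 − 5 = 1, and the invariant factors of ∂_1 are all 1, so H_0 ≅ Z.
  H_1: rank ker ∂_1 − rank ∂_2 = (12 − 5) − 7 = 0, and the invariant factors of ∂_2 are all 1, so H_1 ≅ 0.
  H_2: rank ker ∂_2 − rank ∂_3 = (8 − 7) − 0 = 1, and there is no ∂_3, so H_2 ≅ Z.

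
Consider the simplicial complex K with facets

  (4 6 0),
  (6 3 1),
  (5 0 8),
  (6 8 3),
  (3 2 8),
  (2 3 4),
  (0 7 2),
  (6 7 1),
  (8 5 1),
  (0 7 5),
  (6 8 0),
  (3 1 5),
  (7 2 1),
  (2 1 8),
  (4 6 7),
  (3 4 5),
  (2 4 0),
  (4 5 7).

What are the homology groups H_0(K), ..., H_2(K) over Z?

H_0 ≅ Z,  H_1 ≅ Z ⊕ Z_2,  H_2 = 0.

Order the vertices as 0 < 1 < 2 < 3 < 4 < 5 < 6 < 7 < 8. Listing each simplex with vertices in this order, K has dimension 2 with simplices:

  0-simplices (9): [0], [1], [2], [3], [4], [5], [6], [7], [8]
  1-simplices (27): (27 of them)
  2-simplices (18): [0,2,4], [0,2,7], [0,4,6], [0,5,7], [0,5,8], [0,6,8], [1,2,7], [1,2,8], [1,3,5], [1,3,6], [1,5,8], [1,6,7], [2,3,4], [2,3,8], [3,4,5], [3,6,8], [4,5,7], [4,6,7]

Hence C_0 ≅ Z^9, C_1 ≅ Z^27, C_2 ≅ Z^18.

Boundary ∂_1: C_1 → C_0 sends each edge [p,q] (with p < q) to q − p. For instance
  ∂[3,6] = [6] − [3].
This gives a 9×27 integer matrix of rank 8; reducing to Smith normal form yields diagonal entries (1,1,1,1,1,1,1,1).

∂_2: C_2 → C_1 sends each 2-simplex [p,q,r] to [q,r] − [p,r] + [p,q]. For instance
  ∂[0,6,8] = [6,8] − [0,8] + [0,6],
  ∂[1,3,6] = [3,6] − [1,6] + [1,3].
As a 27×18 matrix over Z this has rank 18, with invariant factors (1,1,1,1,1,1,1,1,1,1,1,1,1,1,1,1,1,2).

Reading off H_k = ker ∂_k / im ∂_{k+1}:

  H_0: rank C_0 − rank ∂_1 = 9 − 8 = 1, and the invariant factors of ∂_1 are all 1, so H_0 ≅ Z.
  H_1: rank ker ∂_1 − rank ∂_2 = (27 − 8) − 18 = 1, and ∂_2 has invariant factor 2 > 1, so H_1 ≅ Z ⊕ Z_2.
  H_2: rank ker ∂_2 − rank ∂_3 = (18 − 18) − 0 = 0, and there is no ∂_3, so H_2 ≅ 0.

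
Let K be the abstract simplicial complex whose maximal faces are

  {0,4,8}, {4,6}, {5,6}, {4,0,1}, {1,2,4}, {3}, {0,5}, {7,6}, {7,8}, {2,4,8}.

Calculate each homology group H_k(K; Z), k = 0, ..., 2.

We work with the vertex ordering 0 < 1 < 2 < 3 < 4 < 5 < 6 < 7 < 8. The simplices of K, each written with vertices in increasing order, are:

  0-simplices (9): [0], [1], [2], [3], [4], [5], [6], [7], [8]
  1-simplices (13): [0,1], [0,4], [0,5], [0,8], [1,2], [1,4], [2,4], [2,8], [4,6], [4,8], [5,6], [6,7], [7,8]
  2-simplices (4): [0,1,4], [0,4,8], [1,2,4], [2,4,8]

so the chain groups are C_0 ≅ Z^9, C_1 ≅ Z^13, C_2 ≅ Z^4.

The boundary map ∂_1: C_1 → C_0 sends each edge [p,q] (with p < q) to q − p. For instance
  ∂[2,8] = [8] − [2].
This gives a 9×13 integer matrix of rank 7; reducing to Smith normal form yields diagonal entries (1,1,1,1,1,1,1).

The boundary map ∂_2: C_2 → C_1 sends each 2-simplex [p,q,r] to [q,r] − [p,r] + [p,q]. For instance
  ∂[2,4,8] = [4,8] − [2,8] + [2,4],
  ∂[0,1,4] = [1,4] − [0,4] + [0,1].
The 13×4 boundary matrix has rank 4 and Smith normal form diag(1,1,1,1).

Computing H_k = (kernel of ∂_k) / (image of ∂_{k+1}):

  H_0: rank C_0 − rank ∂_1 = 9 − 7 = 2, and the invariant factors of ∂_1 are all 1, so H_0 = Z^2.
  H_1: rank ker ∂_1 − rank ∂_2 = (13 − 7) − 4 = 2, and the invariant factors of ∂_2 are all 1, so H_1 = Z^2.
  H_2: rank ker ∂_2 − rank ∂_3 = (4 − 4) − 0 = 0, and there is no ∂_3, so H_2 = 0.

As a check, the Euler characteristic is 9 − 13 + 4 = 0, which agrees with 2 − 2 + 0 = 0.

H_0 = Z^2,  H_1 = Z^2,  H_2 = 0.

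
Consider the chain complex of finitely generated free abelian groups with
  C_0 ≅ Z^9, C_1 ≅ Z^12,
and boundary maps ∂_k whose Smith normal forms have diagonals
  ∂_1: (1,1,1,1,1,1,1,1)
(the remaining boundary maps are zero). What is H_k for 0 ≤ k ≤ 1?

H_0: b_0 = 9 − 0 − 8 = 1; torsion from ∂_1 factors > 1: none. So H_0 = Z.
H_1: b_1 = 12 − 8 − 0 = 4; torsion from ∂_2 factors > 1: none. So H_1 = Z^4.

H_0 = Z,  H_1 = Z^4.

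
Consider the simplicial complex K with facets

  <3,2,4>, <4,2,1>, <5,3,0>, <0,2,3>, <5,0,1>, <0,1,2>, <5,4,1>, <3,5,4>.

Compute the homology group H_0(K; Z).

H_0 = Z.

Take the total order 0 < 1 < 2 < 3 < 4 < 5 on the vertex set. Then K (dimension 2) consists of the simplices:

  0-simplices (6): [0], [1], [2], [3], [4], [5]
  1-simplices (12): [0,1], [0,2], [0,3], [0,5], [1,2], [1,4], [1,5], [2,3], [2,4], [3,4], [3,5], [4,5]
  2-simplices (8): [0,1,2], [0,1,5], [0,2,3], [0,3,5], [1,2,4], [1,4,5], [2,3,4], [3,4,5]

so the chain groups are C_0 ≅ Z^6, C_1 ≅ Z^12, C_2 ≅ Z^8.

∂_1: C_1 → C_0 maps an edge to its endpoints' difference, ∂[p,q] = q − p.
This gives a 6×12 integer matrix of rank 5; reducing to Smith normal form yields diagonal entries (1,1,1,1,1).

The boundary map ∂_2: C_2 → C_1 sends each 2-simplex [p,q,r] to [q,r] − [p,r] + [p,q]. For instance
  ∂[0,2,3] = [2,3] − [0,3] + [0,2],
  ∂[0,1,2] = [1,2] − [0,2] + [0,1].
This gives a 12×8 integer matrix of rank 7; reducing to Smith normal form yields diagonal entries (1,1,1,1,1,1,1).

Now H_k = ker ∂_k / im ∂_{k+1}, so:

  H_0: rank C_0 − rank ∂_1 = 6 − 5 = 1, and the invariant factors of ∂_1 are all 1, so H_0 = Z.

(K is a triangulation of the 2-sphere S^2.)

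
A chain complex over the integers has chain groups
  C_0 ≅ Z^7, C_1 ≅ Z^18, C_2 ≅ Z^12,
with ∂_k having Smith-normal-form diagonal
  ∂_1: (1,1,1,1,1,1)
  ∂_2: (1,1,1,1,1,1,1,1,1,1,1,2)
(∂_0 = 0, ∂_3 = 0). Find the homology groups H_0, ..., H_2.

H_0: b_0 = 7 − 0 − 6 = 1; torsion from ∂_1 factors > 1: none. So H_0 ≅ Z.
H_1: b_1 = 18 − 6 − 12 = 0; torsion from ∂_2 factors > 1: [2]. So H_1 ≅ Z/2.
H_2: b_2 = 12 − 12 − 0 = 0; torsion from ∂_3 factors > 1: none. So H_2 ≅ 0.

H_0 ≅ Z,  H_1 ≅ Z/2,  H_2 = 0.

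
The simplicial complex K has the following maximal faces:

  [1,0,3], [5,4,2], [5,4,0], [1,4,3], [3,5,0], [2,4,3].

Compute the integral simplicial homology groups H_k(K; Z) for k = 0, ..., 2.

Fix the vertex order 0 < 1 < 2 < 3 < 4 < 5 and write every simplex with vertices in increasing order. Then dim K = 2 and the simplices of K are:

  0-simplices (6): [0], [1], [2], [3], [4], [5]
  1-simplices (12): [0,1], [0,3], [0,4], [0,5], [1,3], [1,4], [2,3], [2,4], [2,5], [3,4], [3,5], [4,5]
  2-simplices (6): [0,1,3], [0,3,5], [0,4,5], [1,3,4], [2,3,4], [2,4,5]

so the chain groups are C_0 ≅ Z^6, C_1 ≅ Z^12, C_2 ≅ Z^6.

∂_1: C_1 → C_0 is given by ∂[p,q] = [q] − [p].
This gives a 6×12 integer matrix of rank 5; reducing to Smith normal form yields diagonal entries (1,1,1,1,1).

Boundary ∂_2: C_2 → C_1 maps a triangle to the signed sum of its edges. For instance
  ∂[0,4,5] = [4,5] − [0,5] + [0,4],
  ∂[0,3,5] = [3,5] − [0,5] + [0,3].
This gives a 12×6 integer matrix of rank 6; reducing to Smith normal form yields diagonal entries (1,1,1,1,1,1).

From H_k ≅ ker(∂_k) / im(∂_{k+1}) we obtain:

  H_0: rank C_0 − rank ∂_1 = 6 − 5 = 1, and the invariant factors of ∂_1 are all 1, so H_0 = Z.
  H_1: rank ker ∂_1 − rank ∂_2 = (12 − 5) − 6 = 1, and the invariant factors of ∂_2 are all 1, so H_1 = Z.
  H_2: rank ker ∂_2 − rank ∂_3 = (6 − 6) − 0 = 0, and there is no ∂_3, so H_2 = 0.

As a check, the Euler characteristic is 6 − 12 + 6 = 0, which agrees with 1 − 1 + 0 = 0.
(K is a triangulation of the cylinder S^1 x I.)

H_0 ≅ Z,  H_1 ≅ Z,  H_2 = 0.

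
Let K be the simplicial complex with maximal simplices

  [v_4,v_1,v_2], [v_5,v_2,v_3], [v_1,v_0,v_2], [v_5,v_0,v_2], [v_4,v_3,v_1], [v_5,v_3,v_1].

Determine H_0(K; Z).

Order the vertices as v_0 < v_1 < v_2 < v_3 < v_4 < v_5. Listing each simplex with vertices in this order, K has dimension 2 with simplices:

  0-simplices (6): [v_0], [v_1], [v_2], [v_3], [v_4], [v_5]
  1-simplices (12): [v_0,v_1], [v_0,v_2], [v_0,v_5], [v_1,v_2], [v_1,v_3], [v_1,v_4], [v_1,v_5], [v_2,v_3], [v_2,v_4], [v_2,v_5], [v_3,v_4], [v_3,v_5]
  2-simplices (6): [v_0,v_1,v_2], [v_0,v_2,v_5], [v_1,v_2,v_4], [v_1,v_3,v_4], [v_1,v_3,v_5], [v_2,v_3,v_5]

giving chain groups C_0 ≅ Z^6, C_1 ≅ Z^12, C_2 ≅ Z^6.

Boundary ∂_1: C_1 → C_0 sends each edge [p,q] (with p < q) to q − p.
This gives a 6×12 integer matrix of rank 5; reducing to Smith normal form yields diagonal entries (1,1,1,1,1).

Boundary ∂_2: C_2 → C_1 acts by ∂[p,q,r] = [q,r] − [p,r] + [p,q]. For instance
  ∂[v_1,v_3,v_4] = [v_3,v_4] − [v_1,v_4] + [v_1,v_3],
  ∂[v_1,v_2,v_4] = [v_2,v_4] − [v_1,v_4] + [v_1,v_2].
The resulting 12×6 matrix has rank 6, and its Smith normal form has invariant factors (1,1,1,1,1,1).

From H_k ≅ ker(∂_k) / im(∂_{k+1}) we obtain:

  H_0: rank C_0 − rank ∂_1 = 6 − 5 = 1, and the invariant factors of ∂_1 are all 1, so H_0 = Z.

H_0 = Z.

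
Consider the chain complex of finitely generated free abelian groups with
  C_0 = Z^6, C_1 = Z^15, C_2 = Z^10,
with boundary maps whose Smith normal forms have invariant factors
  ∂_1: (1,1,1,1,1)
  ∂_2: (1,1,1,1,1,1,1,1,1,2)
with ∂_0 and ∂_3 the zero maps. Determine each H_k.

H_0 ≅ Z,  H_1 ≅ Z/2,  H_2 = 0.

H_0: b_0 = 6 − 0 − 5 = 1; torsion from ∂_1 factors > 1: none. So H_0 ≅ Z.
H_1: b_1 = 15 − 5 − 10 = 0; torsion from ∂_2 factors > 1: [2]. So H_1 ≅ Z/2.
H_2: b_2 = 10 − 10 − 0 = 0; torsion from ∂_3 factors > 1: none. So H_2 ≅ 0.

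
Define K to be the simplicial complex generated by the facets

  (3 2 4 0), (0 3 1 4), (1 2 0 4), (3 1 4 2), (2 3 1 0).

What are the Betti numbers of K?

K has 5 vertices, 10 edges, 10 triangles, 5 3-simplices.
rank ∂_0 = 0, rank ∂_1 = 4 ⇒ b_0 = 5 − 0 − 4 = 1; all invariant factors of ∂_1 are 1 so no torsion. So H_0 = Z.
rank ∂_1 = 4, rank ∂_2 = 6 ⇒ b_1 = 10 − 4 − 6 = 0; all invariant factors of ∂_2 are 1 so no torsion. So H_1 = 0.
rank ∂_2 = 6, rank ∂_3 = 4 ⇒ b_2 = 10 − 6 − 4 = 0; all invariant factors of ∂_3 are 1 so no torsion. So H_2 = 0.
rank ∂_3 = 4, rank ∂_4 = 0 ⇒ b_3 = 5 − 4 − 0 = 1. So H_3 = Z.

b_0 = 1, b_1 = 0, b_2 = 0, b_3 = 1.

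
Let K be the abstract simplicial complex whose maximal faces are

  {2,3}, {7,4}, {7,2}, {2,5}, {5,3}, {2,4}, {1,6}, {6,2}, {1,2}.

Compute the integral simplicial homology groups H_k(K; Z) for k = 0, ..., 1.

K has 7 vertices, 9 edges.
rank ∂_0 = 0, rank ∂_1 = 6 ⇒ b_0 = 7 − 0 − 6 = 1; all invariant factors of ∂_1 are 1 so no torsion. So H_0 ≅ Z.
rank ∂_1 = 6, rank ∂_2 = 0 ⇒ b_1 = 9 − 6 − 0 = 3. So H_1 ≅ Z^3.

H_0 ≅ Z,  H_1 ≅ Z^3.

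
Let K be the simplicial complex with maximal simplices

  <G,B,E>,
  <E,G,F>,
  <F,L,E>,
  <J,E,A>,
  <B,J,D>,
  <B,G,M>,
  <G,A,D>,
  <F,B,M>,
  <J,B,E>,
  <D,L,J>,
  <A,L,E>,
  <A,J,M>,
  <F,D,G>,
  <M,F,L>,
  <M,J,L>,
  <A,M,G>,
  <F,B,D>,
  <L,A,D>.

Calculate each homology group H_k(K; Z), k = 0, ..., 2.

H_0 ≅ Z,  H_1 ≅ Z ⊕ Z/2,  H_2 = 0.

We work with the vertex ordering A < B < D < E < F < G < J < L < M. The simplices of K, each written with vertices in increasing order, are:

  0-simplices (9): A, B, D, E, F, G, J, L, M
  1-simplices (27): AD, AE, AG, AJ, AL, AM, BD, BE, BF, BG, BJ, BM, DF, DG, DJ, DL, EF, EG, EJ, EL, FG, FL, FM, GM, JL, JM, LM
  2-simplices (18): ADG, ADL, AEJ, AEL, AGM, AJM, BDF, BDJ, BEG, BEJ, BFM, BGM, DFG, DJL, EFG, EFL, FLM, JLM

giving chain groups C_0 ≅ Z^9, C_1 ≅ Z^27, C_2 ≅ Z^18.

Boundary ∂_1: C_1 → C_0 sends each edge [p,q] (with p < q) to q − p.
The resulting 9×27 matrix has rank 8, and its Smith normal form has invariant factors (1,1,1,1,1,1,1,1).

The boundary map ∂_2: C_2 → C_1 sends each 2-simplex [p,q,r] to [q,r] − [p,r] + [p,q]. For instance
  ∂AJM = JM − AM + AJ,
  ∂BDF = DF − BF + BD.
The resulting 27×18 matrix has rank 18, and its Smith normal form has invariant factors (1,1,1,1,1,1,1,1,1,1,1,1,1,1,1,1,1,2).

Now H_k = ker ∂_k / im ∂_{k+1}, so:

  H_0: rank C_0 − rank ∂_1 = 9 − 8 = 1, and the invariant factors of ∂_1 are all 1, so H_0 = Z.
  H_1: rank ker ∂_1 − rank ∂_2 = (27 − 8) − 18 = 1, and ∂_2 has invariant factor 2 > 1, so H_1 = Z ⊕ Z/2.
  H_2: rank ker ∂_2 − rank ∂_3 = (18 − 18) − 0 = 0, and there is no ∂_3, so H_2 = 0.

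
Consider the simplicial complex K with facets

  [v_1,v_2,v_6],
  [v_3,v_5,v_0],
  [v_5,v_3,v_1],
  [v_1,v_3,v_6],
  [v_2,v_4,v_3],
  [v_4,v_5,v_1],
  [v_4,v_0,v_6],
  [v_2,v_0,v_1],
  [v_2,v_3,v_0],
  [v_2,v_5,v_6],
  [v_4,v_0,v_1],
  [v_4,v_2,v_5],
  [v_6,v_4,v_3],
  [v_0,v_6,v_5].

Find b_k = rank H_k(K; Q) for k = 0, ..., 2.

K has 7 vertices, 21 edges, 14 triangles.
rank ∂_0 = 0, rank ∂_1 = 6 ⇒ b_0 = 7 − 0 − 6 = 1; all invariant factors of ∂_1 are 1 so no torsion. So H_0 = Z.
rank ∂_1 = 6, rank ∂_2 = 13 ⇒ b_1 = 21 − 6 − 13 = 2; all invariant factors of ∂_2 are 1 so no torsion. So H_1 = Z^2.
rank ∂_2 = 13, rank ∂_3 = 0 ⇒ b_2 = 14 − 13 − 0 = 1. So H_2 = Z.

b_0 = 1, b_1 = 2, b_2 = 1.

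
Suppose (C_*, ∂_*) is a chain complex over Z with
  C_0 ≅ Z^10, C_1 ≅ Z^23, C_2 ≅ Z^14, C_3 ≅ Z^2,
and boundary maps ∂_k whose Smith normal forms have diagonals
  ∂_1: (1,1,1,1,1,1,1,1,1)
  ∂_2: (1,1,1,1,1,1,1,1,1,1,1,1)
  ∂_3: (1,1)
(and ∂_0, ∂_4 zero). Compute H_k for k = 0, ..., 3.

H_0: b_0 = 10 − 0 − 9 = 1; torsion from ∂_1 factors > 1: none. So H_0 ≅ Z.
H_1: b_1 = 23 − 9 − 12 = 2; torsion from ∂_2 factors > 1: none. So H_1 ≅ Z^2.
H_2: b_2 = 14 − 12 − 2 = 0; torsion from ∂_3 factors > 1: none. So H_2 ≅ 0.
H_3: b_3 = 2 − 2 − 0 = 0; torsion from ∂_4 factors > 1: none. So H_3 ≅ 0.

H_0 ≅ Z,  H_1 ≅ Z^2,  H_2 = 0,  H_3 = 0.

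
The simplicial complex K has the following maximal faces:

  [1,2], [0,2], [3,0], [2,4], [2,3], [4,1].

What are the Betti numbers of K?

b_0 = 1, b_1 = 2.

We work with the vertex ordering 0 < 1 < 2 < 3 < 4. The simplices of K, each written with vertices in increasing order, are:

  0-simplices (5): [0], [1], [2], [3], [4]
  1-simplices (6): [0,2], [0,3], [1,2], [1,4], [2,3], [2,4]

giving chain groups C_0 ≅ Z^5, C_1 ≅ Z^6.

Boundary ∂_1: C_1 → C_0 sends each edge [p,q] (with p < q) to q − p.
As a 5×6 matrix over Z this has rank 4, with invariant factors (1,1,1,1).

Now H_k = ker ∂_k / im ∂_{k+1}, so:

  H_0: rank C_0 − rank ∂_1 = 5 − 4 = 1, and the invariant factors of ∂_1 are all 1, so H_0 ≅ Z.
  H_1: rank ker ∂_1 − rank ∂_2 = (6 − 4) − 0 = 2, and there is no ∂_2, so H_1 ≅ Z^2.

As a check, the Euler characteristic is 5 − 6 = -1, which agrees with 1 − 2 = -1.

Hence the Betti numbers are b_0 = 1, b_1 = 2.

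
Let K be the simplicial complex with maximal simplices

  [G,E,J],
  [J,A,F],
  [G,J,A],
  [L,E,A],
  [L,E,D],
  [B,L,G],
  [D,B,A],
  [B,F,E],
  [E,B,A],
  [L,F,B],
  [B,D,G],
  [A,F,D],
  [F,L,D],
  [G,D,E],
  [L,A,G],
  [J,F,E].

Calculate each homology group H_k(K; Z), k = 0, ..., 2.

We work with the vertex ordering A < B < D < E < F < G < J < L. The simplices of K, each written with vertices in increasing order, are:

  0-simplices (8): A, B, D, E, F, G, J, L
  1-simplices (24): AB, AD, AE, AF, AG, AJ, AL, BD, BE, BF, BG, BL, DE, DF, DG, DL, EF, EG, EJ, EL, FJ, FL, GJ, GL
  2-simplices (16): ABD, ABE, ADF, AEL, AFJ, AGJ, AGL, BDG, BEF, BFL, BGL, DEG, DEL, DFL, EFJ, EGJ

giving chain groups C_0 ≅ Z^8, C_1 ≅ Z^24, C_2 ≅ Z^16.

∂_1: C_1 → C_0 is given by ∂[p,q] = [q] − [p]. For instance
  ∂AE = E − A.
The resulting 8×24 matrix has rank 7, and its Smith normal form has invariant factors (1,1,1,1,1,1,1).

Boundary ∂_2: C_2 → C_1 acts by ∂[p,q,r] = [q,r] − [p,r] + [p,q]. For instance
  ∂AGL = GL − AL + AG,
  ∂AEL = EL − AL + AE.
The 24×16 boundary matrix has rank 15 and Smith normal form diag(1,1,1,1,1,1,1,1,1,1,1,1,1,1,1).

Reading off H_k = ker ∂_k / im ∂_{k+1}:

  H_0: rank C_0 − rank ∂_1 = 8 − 7 = 1, and the invariant factors of ∂_1 are all 1, so H_0 = Z.
  H_1: rank ker ∂_1 − rank ∂_2 = (24 − 7) − 15 = 2, and the invariant factors of ∂_2 are all 1, so H_1 = Z^2.
  H_2: rank ker ∂_2 − rank ∂_3 = (16 − 15) − 0 = 1, and there is no ∂_3, so H_2 = Z.

H_0 ≅ Z,  H_1 ≅ Z^2,  H_2 ≅ Z.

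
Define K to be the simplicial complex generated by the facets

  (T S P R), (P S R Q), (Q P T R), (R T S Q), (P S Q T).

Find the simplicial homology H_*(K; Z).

H_0 = Z,  H_1 = 0,  H_2 = 0,  H_3 = Z.

Order the vertices as P < Q < R < S < T. Listing each simplex with vertices in this order, K has dimension 3 with simplices:

  0-simplices (5): P, Q, R, S, T
  1-simplices (10): PQ, PR, PS, PT, QR, QS, QT, RS, RT, ST
  2-simplices (10): PQR, PQS, PQT, PRS, PRT, PST, QRS, QRT, QST, RST
  3-simplices (5): PQRS, PQRT, PQST, PRST, QRST

Hence C_0 ≅ Z^5, C_1 ≅ Z^10, C_2 ≅ Z^10, C_3 ≅ Z^5.

∂_1: C_1 → C_0 sends each edge [p,q] (with p < q) to q − p.
As a 5×10 matrix over Z this has rank 4, with invariant factors (1,1,1,1).

The boundary map ∂_2: C_2 → C_1 maps a triangle to the signed sum of its edges. For instance
  ∂RST = ST − RT + RS,
  ∂PRS = RS − PS + PR.
As a 10×10 matrix over Z this has rank 6, with invariant factors (1,1,1,1,1,1).

Boundary ∂_3: C_3 → C_2 sends each 3-simplex σ to the alternating sum Σ_i (−1)^i (σ with its i-th vertex removed). For instance
  ∂PQRS = QRS − PRS + PQS − PQR,
  ∂PRST = RST − PST + PRT − PRS.
This gives a 10×5 integer matrix of rank 4; reducing to Smith normal form yields diagonal entries (1,1,1,1).

Now H_k = ker ∂_k / im ∂_{k+1}, so:

  H_0: rank C_0 − rank ∂_1 = 5 − 4 = 1, and the invariant factors of ∂_1 are all 1, so H_0 = Z.
  H_1: rank ker ∂_1 − rank ∂_2 = (10 − 4) − 6 = 0, and the invariant factors of ∂_2 are all 1, so H_1 = 0.
  H_2: rank ker ∂_2 − rank ∂_3 = (10 − 6) − 4 = 0, and the invariant factors of ∂_3 are all 1, so H_2 = 0.
  H_3: rank ker ∂_3 − rank ∂_4 = (5 − 4) − 0 = 1, and there is no ∂_4, so H_3 = Z.

(K is a triangulation of the 3-sphere S^3.)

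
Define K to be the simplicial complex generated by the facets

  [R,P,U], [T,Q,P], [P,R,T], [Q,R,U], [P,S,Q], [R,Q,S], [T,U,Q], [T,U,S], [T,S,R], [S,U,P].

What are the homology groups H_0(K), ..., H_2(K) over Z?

K has 6 vertices, 15 edges, 10 triangles.
rank ∂_0 = 0, rank ∂_1 = 5 ⇒ b_0 = 6 − 0 − 5 = 1; all invariant factors of ∂_1 are 1 so no torsion. So H_0 ≅ Z.
rank ∂_1 = 5, rank ∂_2 = 10 ⇒ b_1 = 15 − 5 − 10 = 0; ∂_2 has invariant factor(s) [2] giving torsion. So H_1 ≅ Z/2.
rank ∂_2 = 10, rank ∂_3 = 0 ⇒ b_2 = 10 − 10 − 0 = 0. So H_2 ≅ 0.

H_0 ≅ Z,  H_1 ≅ Z/2,  H_2 = 0.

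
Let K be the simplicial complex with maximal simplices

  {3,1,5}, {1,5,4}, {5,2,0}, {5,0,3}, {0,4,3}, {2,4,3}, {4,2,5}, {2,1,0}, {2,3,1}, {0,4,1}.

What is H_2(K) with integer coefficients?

H_2 = 0.

Take the total order 0 < 1 < 2 < 3 < 4 < 5 on the vertex set. Then K (dimension 2) consists of the simplices:

  0-simplices (6): [0], [1], [2], [3], [4], [5]
  1-simplices (15): [0,1], [0,2], [0,3], [0,4], [0,5], [1,2], [1,3], [1,4], [1,5], [2,3], [2,4], [2,5], [3,4], [3,5], [4,5]
  2-simplices (10): [0,1,2], [0,1,4], [0,2,5], [0,3,4], [0,3,5], [1,2,3], [1,3,5], [1,4,5], [2,3,4], [2,4,5]

so the chain groups are C_0 ≅ Z^6, C_1 ≅ Z^15, C_2 ≅ Z^10.

The boundary map ∂_1: C_1 → C_0 sends each edge [p,q] (with p < q) to q − p. For instance
  ∂[0,1] = [1] − [0].
The 6×15 boundary matrix has rank 5 and Smith normal form diag(1,1,1,1,1).

∂_2: C_2 → C_1 sends each 2-simplex [p,q,r] to [q,r] − [p,r] + [p,q]. For instance
  ∂[2,3,4] = [3,4] − [2,4] + [2,3],
  ∂[0,2,5] = [2,5] − [0,5] + [0,2].
The resulting 15×10 matrix has rank 10, and its Smith normal form has invariant factors (1,1,1,1,1,1,1,1,1,2).

Computing H_k = (kernel of ∂_k) / (image of ∂_{k+1}):

  H_2: rank ker ∂_2 − rank ∂_3 = (10 − 10) − 0 = 0, and there is no ∂_3, so H_2 = 0.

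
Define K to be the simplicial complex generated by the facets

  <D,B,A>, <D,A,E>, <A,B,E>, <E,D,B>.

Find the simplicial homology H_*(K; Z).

We work with the vertex ordering A < B < D < E. The simplices of K, each written with vertices in increasing order, are:

  0-simplices (4): A, B, D, E
  1-simplices (6): AB, AD, AE, BD, BE, DE
  2-simplices (4): ABD, ABE, ADE, BDE

Hence C_0 ≅ Z^4, C_1 ≅ Z^6, C_2 ≅ Z^4.

∂_1: C_1 → C_0 maps an edge to its endpoints' difference, ∂[p,q] = q − p.
As a 4×6 matrix over Z this has rank 3, with invariant factors (1,1,1).

Boundary ∂_2: C_2 → C_1 maps a triangle to the signed sum of its edges. For instance
  ∂BDE = DE − BE + BD,
  ∂ABE = BE − AE + AB.
The 6×4 boundary matrix has rank 3 and Smith normal form diag(1,1,1).

Now H_k = ker ∂_k / im ∂_{k+1}, so:

  H_0: rank C_0 − rank ∂_1 = 4 − 3 = 1, and the invariant factors of ∂_1 are all 1, so H_0 ≅ Z.
  H_1: rank ker ∂_1 − rank ∂_2 = (6 − 3) − 3 = 0, and the invariant factors of ∂_2 are all 1, so H_1 ≅ 0.
  H_2: rank ker ∂_2 − rank ∂_3 = (4 − 3) − 0 = 1, and there is no ∂_3, so H_2 ≅ Z.

(K is a triangulation of the 2-sphere S^2.)

H_0 = Z,  H_1 = 0,  H_2 = Z.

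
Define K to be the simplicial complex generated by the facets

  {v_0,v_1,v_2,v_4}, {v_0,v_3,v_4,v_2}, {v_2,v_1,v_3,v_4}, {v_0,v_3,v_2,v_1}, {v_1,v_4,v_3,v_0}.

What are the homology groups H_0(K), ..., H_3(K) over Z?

H_0 = Z,  H_1 = 0,  H_2 = 0,  H_3 = Z.

K has 5 vertices, 10 edges, 10 triangles, 5 3-simplices.
rank ∂_0 = 0, rank ∂_1 = 4 ⇒ b_0 = 5 − 0 − 4 = 1; all invariant factors of ∂_1 are 1 so no torsion. So H_0 ≅ Z.
rank ∂_1 = 4, rank ∂_2 = 6 ⇒ b_1 = 10 − 4 − 6 = 0; all invariant factors of ∂_2 are 1 so no torsion. So H_1 ≅ 0.
rank ∂_2 = 6, rank ∂_3 = 4 ⇒ b_2 = 10 − 6 − 4 = 0; all invariant factors of ∂_3 are 1 so no torsion. So H_2 ≅ 0.
rank ∂_3 = 4, rank ∂_4 = 0 ⇒ b_3 = 5 − 4 − 0 = 1. So H_3 ≅ Z.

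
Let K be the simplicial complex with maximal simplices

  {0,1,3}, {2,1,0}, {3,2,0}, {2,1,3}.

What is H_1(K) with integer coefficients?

H_1 ≅ 0.

Fix the vertex order 0 < 1 < 2 < 3 and write every simplex with vertices in increasing order. Then dim K = 2 and the simplices of K are:

  0-simplices (4): [0], [1], [2], [3]
  1-simplices (6): [0,1], [0,2], [0,3], [1,2], [1,3], [2,3]
  2-simplices (4): [0,1,2], [0,1,3], [0,2,3], [1,2,3]

so the chain groups are C_0 ≅ Z^4, C_1 ≅ Z^6, C_2 ≅ Z^4.

The boundary map ∂_1: C_1 → C_0 is given by ∂[p,q] = [q] − [p].
As a 4×6 matrix over Z this has rank 3, with invariant factors (1,1,1).

∂_2: C_2 → C_1 sends each 2-simplex [p,q,r] to [q,r] − [p,r] + [p,q]. For instance
  ∂[1,2,3] = [2,3] − [1,3] + [1,2],
  ∂[0,1,3] = [1,3] − [0,3] + [0,1].
As a 6×4 matrix over Z this has rank 3, with invariant factors (1,1,1).

Reading off H_k = ker ∂_k / im ∂_{k+1}:

  H_1: rank ker ∂_1 − rank ∂_2 = (6 − 3) − 3 = 0, and the invariant factors of ∂_2 are all 1, so H_1 = 0.

(K is a triangulation of the 2-sphere S^2.)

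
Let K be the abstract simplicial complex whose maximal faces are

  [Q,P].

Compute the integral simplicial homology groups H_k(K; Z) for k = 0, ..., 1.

Order the vertices as P < Q. Listing each simplex with vertices in this order, K has dimension 1 with simplices:

  0-simplices (2): P, Q
  1-simplices (1): PQ

Hence C_0 ≅ Z^2, C_1 ≅ Z^1.

Boundary ∂_1: C_1 → C_0 is given by ∂[p,q] = [q] − [p].
This gives a 2×1 integer matrix of rank 1; reducing to Smith normal form yields diagonal entries (1).

Computing H_k = (kernel of ∂_k) / (image of ∂_{k+1}):

  H_0: rank C_0 − rank ∂_1 = 2 − 1 = 1, and the invariant factors of ∂_1 are all 1, so H_0 = Z.
  H_1: rank ker ∂_1 − rank ∂_2 = (1 − 1) − 0 = 0, and there is no ∂_2, so H_1 = 0.

(K is a triangulation of the 1-simplex.)

H_0 = Z,  H_1 = 0.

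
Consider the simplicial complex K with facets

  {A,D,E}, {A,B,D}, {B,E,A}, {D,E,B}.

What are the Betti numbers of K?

b_0 = 1, b_1 = 0, b_2 = 1.

Take the total order A < B < D < E on the vertex set. Then K (dimension 2) consists of the simplices:

  0-simplices (4): A, B, D, E
  1-simplices (6): AB, AD, AE, BD, BE, DE
  2-simplices (4): ABD, ABE, ADE, BDE

giving chain groups C_0 ≅ Z^4, C_1 ≅ Z^6, C_2 ≅ Z^4.

Boundary ∂_1: C_1 → C_0 maps an edge to its endpoints' difference, ∂[p,q] = q − p. For instance
  ∂BE = E − B.
This gives a 4×6 integer matrix of rank 3; reducing to Smith normal form yields diagonal entries (1,1,1).

The boundary map ∂_2: C_2 → C_1 maps a triangle to the signed sum of its edges. For instance
  ∂ABD = BD − AD + AB,
  ∂ADE = DE − AE + AD.
This gives a 6×4 integer matrix of rank 3; reducing to Smith normal form yields diagonal entries (1,1,1).

From H_k ≅ ker(∂_k) / im(∂_{k+1}) we obtain:

  H_0: rank C_0 − rank ∂_1 = 4 − 3 = 1, and the invariant factors of ∂_1 are all 1, so H_0 ≅ Z.
  H_1: rank ker ∂_1 − rank ∂_2 = (6 − 3) − 3 = 0, and the invariant factors of ∂_2 are all 1, so H_1 ≅ 0.
  H_2: rank ker ∂_2 − rank ∂_3 = (4 − 3) − 0 = 1, and there is no ∂_3, so H_2 ≅ Z.

As a check, the Euler characteristic is 4 − 6 + 4 = 2, which agrees with 1 − 0 + 1 = 2.

Hence the Betti numbers are b_0 = 1, b_1 = 0, b_2 = 1.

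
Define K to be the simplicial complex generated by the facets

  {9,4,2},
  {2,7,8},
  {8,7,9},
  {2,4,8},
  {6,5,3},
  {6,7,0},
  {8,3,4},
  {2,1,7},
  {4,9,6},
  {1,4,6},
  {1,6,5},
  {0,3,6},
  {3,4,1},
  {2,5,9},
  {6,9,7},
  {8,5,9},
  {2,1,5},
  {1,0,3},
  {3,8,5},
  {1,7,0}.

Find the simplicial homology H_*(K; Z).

Fix the vertex order 0 < 1 < 2 < 3 < 4 < 5 < 6 < 7 < 8 < 9 and write every simplex with vertices in increasing order. Then dim K = 2 and the simplices of K are:

  0-simplices (10): [0], [1], [2], [3], [4], [5], [6], [7], [8], [9]
  1-simplices (30): (30 of them)
  2-simplices (20): (20 of them)

giving chain groups C_0 ≅ Z^10, C_1 ≅ Z^30, C_2 ≅ Z^20.

Boundary ∂_1: C_1 → C_0 sends each edge [p,q] (with p < q) to q − p. For instance
  ∂[1,3] = [3] − [1].
As a 10×30 matrix over Z this has rank 9, with invariant factors (1,1,1,1,1,1,1,1,1).

The boundary map ∂_2: C_2 → C_1 sends each 2-simplex [p,q,r] to [q,r] − [p,r] + [p,q]. For instance
  ∂[2,7,8] = [7,8] − [2,8] + [2,7],
  ∂[0,1,3] = [1,3] − [0,3] + [0,1].
This gives a 30×20 integer matrix of rank 20; reducing to Smith normal form yields diagonal entries (1,1,1,1,1,1,1,1,1,1,1,1,1,1,1,1,1,1,1,2).

Reading off H_k = ker ∂_k / im ∂_{k+1}:

  H_0: rank C_0 − rank ∂_1 = 10 − 9 = 1, and the invariant factors of ∂_1 are all 1, so H_0 = Z.
  H_1: rank ker ∂_1 − rank ∂_2 = (30 − 9) − 20 = 1, and ∂_2 has invariant factor 2 > 1, so H_1 = Z ⊕ Z/2.
  H_2: rank ker ∂_2 − rank ∂_3 = (20 − 20) − 0 = 0, and there is no ∂_3, so H_2 = 0.

As a check, the Euler characteristic is 10 − 30 + 20 = 0, which agrees with 1 − 1 + 0 = 0.

H_0 = Z,  H_1 = Z ⊕ Z/2,  H_2 = 0.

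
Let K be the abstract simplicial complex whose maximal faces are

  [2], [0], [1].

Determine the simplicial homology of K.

Take the total order 0 < 1 < 2 on the vertex set. Then K (dimension 0) consists of the simplices:

  0-simplices (3): [0], [1], [2]

giving chain groups C_0 ≅ Z^3.

Now H_k = ker ∂_k / im ∂_{k+1}, so:

  H_0: rank C_0 − rank ∂_1 = 3 − 0 = 3, and there is no ∂_1, so H_0 = Z^3.

(K is a triangulation of a set of 3 points.)

H_0 = Z^3.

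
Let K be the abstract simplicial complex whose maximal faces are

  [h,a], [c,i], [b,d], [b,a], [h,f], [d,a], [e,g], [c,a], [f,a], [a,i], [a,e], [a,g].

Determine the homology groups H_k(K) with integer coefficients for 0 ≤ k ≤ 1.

H_0 = Z,  H_1 = Z^4.

Fix the vertex order a < b < c < d < e < f < g < h < i and write every simplex with vertices in increasing order. Then dim K = 1 and the simplices of K are:

  0-simplices (9): a, b, c, d, e, f, g, h, i
  1-simplices (12): ab, ac, ad, ae, af, ag, ah, ai, bd, ci, eg, fh

Hence C_0 ≅ Z^9, C_1 ≅ Z^12.

Boundary ∂_1: C_1 → C_0 sends each edge [p,q] (with p < q) to q − p. For instance
  ∂ae = e − a.
As a 9×12 matrix over Z this has rank 8, with invariant factors (1,1,1,1,1,1,1,1).

From H_k ≅ ker(∂_k) / im(∂_{k+1}) we obtain:

  H_0: rank C_0 − rank ∂_1 = 9 − 8 = 1, and the invariant factors of ∂_1 are all 1, so H_0 = Z.
  H_1: rank ker ∂_1 − rank ∂_2 = (12 − 8) − 0 = 4, and there is no ∂_2, so H_1 = Z^4.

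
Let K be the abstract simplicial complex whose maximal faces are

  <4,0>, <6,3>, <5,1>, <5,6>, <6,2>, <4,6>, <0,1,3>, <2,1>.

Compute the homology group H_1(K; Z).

H_1 ≅ Z^3.

Fix the vertex order 0 < 1 < 2 < 3 < 4 < 5 < 6 and write every simplex with vertices in increasing order. Then dim K = 2 and the simplices of K are:

  0-simplices (7): [0], [1], [2], [3], [4], [5], [6]
  1-simplices (10): [0,1], [0,3], [0,4], [1,2], [1,3], [1,5], [2,6], [3,6], [4,6], [5,6]
  2-simplices (1): [0,1,3]

so the chain groups are C_0 ≅ Z^7, C_1 ≅ Z^10, C_2 ≅ Z^1.

The boundary map ∂_1: C_1 → C_0 sends each edge [p,q] (with p < q) to q − p.
As a 7×10 matrix over Z this has rank 6, with invariant factors (1,1,1,1,1,1).

∂_2: C_2 → C_1 maps a triangle to the signed sum of its edges. For instance
  ∂[0,1,3] = [1,3] − [0,3] + [0,1].
The 10×1 boundary matrix has rank 1 and Smith normal form diag(1).

From H_k ≅ ker(∂_k) / im(∂_{k+1}) we obtain:

  H_1: rank ker ∂_1 − rank ∂_2 = (10 − 6) − 1 = 3, and the invariant factors of ∂_2 are all 1, so H_1 = Z^3.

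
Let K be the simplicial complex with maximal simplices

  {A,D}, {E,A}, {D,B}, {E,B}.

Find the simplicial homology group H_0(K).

K has 4 vertices, 4 edges.
rank ∂_0 = 0, rank ∂_1 = 3 ⇒ b_0 = 4 − 0 − 3 = 1; all invariant factors of ∂_1 are 1 so no torsion. So H_0 = Z.

H_0 ≅ Z.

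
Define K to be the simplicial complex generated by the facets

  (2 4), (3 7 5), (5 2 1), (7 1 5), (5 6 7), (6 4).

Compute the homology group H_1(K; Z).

Order the vertices as 1 < 2 < 3 < 4 < 5 < 6 < 7. Listing each simplex with vertices in this order, K has dimension 2 with simplices:

  0-simplices (7): [1], [2], [3], [4], [5], [6], [7]
  1-simplices (11): [1,2], [1,5], [1,7], [2,4], [2,5], [3,5], [3,7], [4,6], [5,6], [5,7], [6,7]
  2-simplices (4): [1,2,5], [1,5,7], [3,5,7], [5,6,7]

giving chain groups C_0 ≅ Z^7, C_1 ≅ Z^11, C_2 ≅ Z^4.

Boundary ∂_1: C_1 → C_0 is given by ∂[p,q] = [q] − [p]. For instance
  ∂[4,6] = [6] − [4].
The resulting 7×11 matrix has rank 6, and its Smith normal form has invariant factors (1,1,1,1,1,1).

Boundary ∂_2: C_2 → C_1 sends each 2-simplex [p,q,r] to [q,r] − [p,r] + [p,q]. For instance
  ∂[1,2,5] = [2,5] − [1,5] + [1,2],
  ∂[1,5,7] = [5,7] − [1,7] + [1,5].
The 11×4 boundary matrix has rank 4 and Smith normal form diag(1,1,1,1).

Reading off H_k = ker ∂_k / im ∂_{k+1}:

  H_1: rank ker ∂_1 − rank ∂_2 = (11 − 6) − 4 = 1, and the invariant factors of ∂_2 are all 1, so H_1 = Z.

H_1 = Z.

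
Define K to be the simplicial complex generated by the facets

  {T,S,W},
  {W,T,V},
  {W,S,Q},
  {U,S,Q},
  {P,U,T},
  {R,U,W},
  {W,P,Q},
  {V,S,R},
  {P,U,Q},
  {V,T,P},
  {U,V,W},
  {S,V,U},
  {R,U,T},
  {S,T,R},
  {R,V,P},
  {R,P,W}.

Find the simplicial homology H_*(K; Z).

Order the vertices as P < Q < R < S < T < U < V < W. Listing each simplex with vertices in this order, K has dimension 2 with simplices:

  0-simplices (8): P, Q, R, S, T, U, V, W
  1-simplices (24): PQ, PR, PT, PU, PV, PW, QS, QU, QW, RS, RT, RU, RV, RW, ST, SU, SV, SW, TU, TV, TW, UV, UW, VW
  2-simplices (16): PQU, PQW, PRV, PRW, PTU, PTV, QSU, QSW, RST, RSV, RTU, RUW, STW, SUV, TVW, UVW

Hence C_0 ≅ Z^8, C_1 ≅ Z^24, C_2 ≅ Z^16.

The boundary map ∂_1: C_1 → C_0 sends each edge [p,q] (with p < q) to q − p. For instance
  ∂UW = W − U.
The resulting 8×24 matrix has rank 7, and its Smith normal form has invariant factors (1,1,1,1,1,1,1).

The boundary map ∂_2: C_2 → C_1 maps a triangle to the signed sum of its edges. For instance
  ∂TVW = VW − TW + TV,
  ∂RSV = SV − RV + RS.
This gives a 24×16 integer matrix of rank 15; reducing to Smith normal form yields diagonal entries (1,1,1,1,1,1,1,1,1,1,1,1,1,1,1).

From H_k ≅ ker(∂_k) / im(∂_{k+1}) we obtain:

  H_0: rank C_0 − rank ∂_1 = 8 − 7 = 1, and the invariant factors of ∂_1 are all 1, so H_0 = Z.
  H_1: rank ker ∂_1 − rank ∂_2 = (24 − 7) − 15 = 2, and the invariant factors of ∂_2 are all 1, so H_1 = Z^2.
  H_2: rank ker ∂_2 − rank ∂_3 = (16 − 15) − 0 = 1, and there is no ∂_3, so H_2 = Z.

H_0 ≅ Z,  H_1 ≅ Z^2,  H_2 ≅ Z.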